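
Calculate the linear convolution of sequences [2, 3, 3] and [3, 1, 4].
y[0] = 2×3 = 6; y[1] = 2×1 + 3×3 = 11; y[2] = 2×4 + 3×1 + 3×3 = 20; y[3] = 3×4 + 3×1 = 15; y[4] = 3×4 = 12

[6, 11, 20, 15, 12]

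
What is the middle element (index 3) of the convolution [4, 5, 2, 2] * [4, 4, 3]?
Use y[k] = Σ_i a[i]·b[k-i] at k=3. y[3] = 5×3 + 2×4 + 2×4 = 31

31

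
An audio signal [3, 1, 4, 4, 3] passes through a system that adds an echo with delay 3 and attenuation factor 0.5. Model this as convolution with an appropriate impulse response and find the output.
Direct-path + delayed-attenuated-path model → impulse response h = [1, 0, 0, 0.5] (1 at lag 0, 0.5 at lag 3). Output y[n] = x[n] + 0.5·x[n - 3] (with x[n] = 0 outside 0..4): y[0] = 3 + 0.5×0 = 3; y[1] = 1 + 0.5×0 = 1; y[2] = 4 + 0.5×0 = 4; y[3] = 4 + 0.5×3 = 5.5; y[4] = 3 + 0.5×1 = 3.5; y[5] = 0 + 0.5×4 = 2.0; y[6] = 0 + 0.5×4 = 2.0; y[7] = 0 + 0.5×3 = 1.5. So y = [3, 1, 4, 5.5, 3.5, 2.0, 2.0, 1.5]

[3, 1, 4, 5.5, 3.5, 2.0, 2.0, 1.5]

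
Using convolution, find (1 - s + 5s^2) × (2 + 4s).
Ascending coefficients: a = [1, -1, 5], b = [2, 4]. c[0] = 1×2 = 2; c[1] = 1×4 + -1×2 = 2; c[2] = -1×4 + 5×2 = 6; c[3] = 5×4 = 20. Result coefficients: [2, 2, 6, 20] → 2 + 2s + 6s^2 + 20s^3

2 + 2s + 6s^2 + 20s^3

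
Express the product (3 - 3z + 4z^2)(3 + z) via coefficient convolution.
Ascending coefficients: a = [3, -3, 4], b = [3, 1]. c[0] = 3×3 = 9; c[1] = 3×1 + -3×3 = -6; c[2] = -3×1 + 4×3 = 9; c[3] = 4×1 = 4. Result coefficients: [9, -6, 9, 4] → 9 - 6z + 9z^2 + 4z^3

9 - 6z + 9z^2 + 4z^3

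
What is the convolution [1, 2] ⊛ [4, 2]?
y[0] = 1×4 = 4; y[1] = 1×2 + 2×4 = 10; y[2] = 2×2 = 4

[4, 10, 4]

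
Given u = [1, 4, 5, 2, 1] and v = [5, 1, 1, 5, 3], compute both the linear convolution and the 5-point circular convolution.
Linear: y_lin[0] = 1×5 = 5; y_lin[1] = 1×1 + 4×5 = 21; y_lin[2] = 1×1 + 4×1 + 5×5 = 30; y_lin[3] = 1×5 + 4×1 + 5×1 + 2×5 = 24; y_lin[4] = 1×3 + 4×5 + 5×1 + 2×1 + 1×5 = 35; y_lin[5] = 4×3 + 5×5 + 2×1 + 1×1 = 40; y_lin[6] = 5×3 + 2×5 + 1×1 = 26; y_lin[7] = 2×3 + 1×5 = 11; y_lin[8] = 1×3 = 3 → [5, 21, 30, 24, 35, 40, 26, 11, 3]. Circular (length 5): y[0] = 1×5 + 4×3 + 5×5 + 2×1 + 1×1 = 45; y[1] = 1×1 + 4×5 + 5×3 + 2×5 + 1×1 = 47; y[2] = 1×1 + 4×1 + 5×5 + 2×3 + 1×5 = 41; y[3] = 1×5 + 4×1 + 5×1 + 2×5 + 1×3 = 27; y[4] = 1×3 + 4×5 + 5×1 + 2×1 + 1×5 = 35 → [45, 47, 41, 27, 35]

Linear: [5, 21, 30, 24, 35, 40, 26, 11, 3], Circular: [45, 47, 41, 27, 35]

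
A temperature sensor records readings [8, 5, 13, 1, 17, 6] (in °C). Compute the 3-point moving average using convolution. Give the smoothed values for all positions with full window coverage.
3-point moving average kernel = [1, 1, 1]. Apply in 'valid' mode (full window coverage): avg[0] = (8 + 5 + 13) / 3 = 8.67; avg[1] = (5 + 13 + 1) / 3 = 6.33; avg[2] = (13 + 1 + 17) / 3 = 10.33; avg[3] = (1 + 17 + 6) / 3 = 8.0. Smoothed values: [8.67, 6.33, 10.33, 8.0]

[8.67, 6.33, 10.33, 8.0]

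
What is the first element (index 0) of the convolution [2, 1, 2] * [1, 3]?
Use y[k] = Σ_i a[i]·b[k-i] at k=0. y[0] = 2×1 = 2

2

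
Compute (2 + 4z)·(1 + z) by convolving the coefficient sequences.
Ascending coefficients: a = [2, 4], b = [1, 1]. c[0] = 2×1 = 2; c[1] = 2×1 + 4×1 = 6; c[2] = 4×1 = 4. Result coefficients: [2, 6, 4] → 2 + 6z + 4z^2

2 + 6z + 4z^2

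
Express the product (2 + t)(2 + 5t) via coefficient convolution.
Ascending coefficients: a = [2, 1], b = [2, 5]. c[0] = 2×2 = 4; c[1] = 2×5 + 1×2 = 12; c[2] = 1×5 = 5. Result coefficients: [4, 12, 5] → 4 + 12t + 5t^2

4 + 12t + 5t^2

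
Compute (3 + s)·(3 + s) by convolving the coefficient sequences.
Ascending coefficients: a = [3, 1], b = [3, 1]. c[0] = 3×3 = 9; c[1] = 3×1 + 1×3 = 6; c[2] = 1×1 = 1. Result coefficients: [9, 6, 1] → 9 + 6s + s^2

9 + 6s + s^2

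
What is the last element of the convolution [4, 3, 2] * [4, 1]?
Use y[k] = Σ_i a[i]·b[k-i] at k=3. y[3] = 2×1 = 2

2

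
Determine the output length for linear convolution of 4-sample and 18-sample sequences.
Linear/full convolution length: m + n - 1 = 4 + 18 - 1 = 21

21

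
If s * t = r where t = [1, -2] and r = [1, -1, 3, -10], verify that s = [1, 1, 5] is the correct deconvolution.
Forward-compute [1, 1, 5] * [1, -2]: r[0] = 1×1 = 1; r[1] = 1×-2 + 1×1 = -1; r[2] = 1×-2 + 5×1 = 3; r[3] = 5×-2 = -10 → [1, -1, 3, -10]. Matches given r = [1, -1, 3, -10], so verified.

Verified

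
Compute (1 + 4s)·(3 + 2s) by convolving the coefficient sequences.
Ascending coefficients: a = [1, 4], b = [3, 2]. c[0] = 1×3 = 3; c[1] = 1×2 + 4×3 = 14; c[2] = 4×2 = 8. Result coefficients: [3, 14, 8] → 3 + 14s + 8s^2

3 + 14s + 8s^2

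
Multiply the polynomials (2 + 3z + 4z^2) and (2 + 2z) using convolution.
Ascending coefficients: a = [2, 3, 4], b = [2, 2]. c[0] = 2×2 = 4; c[1] = 2×2 + 3×2 = 10; c[2] = 3×2 + 4×2 = 14; c[3] = 4×2 = 8. Result coefficients: [4, 10, 14, 8] → 4 + 10z + 14z^2 + 8z^3

4 + 10z + 14z^2 + 8z^3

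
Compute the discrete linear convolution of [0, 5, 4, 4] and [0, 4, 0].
y[0] = 0×0 = 0; y[1] = 0×4 + 5×0 = 0; y[2] = 0×0 + 5×4 + 4×0 = 20; y[3] = 5×0 + 4×4 + 4×0 = 16; y[4] = 4×0 + 4×4 = 16; y[5] = 4×0 = 0

[0, 0, 20, 16, 16, 0]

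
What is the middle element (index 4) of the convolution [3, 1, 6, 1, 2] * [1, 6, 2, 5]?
Use y[k] = Σ_i a[i]·b[k-i] at k=4. y[4] = 1×5 + 6×2 + 1×6 + 2×1 = 25

25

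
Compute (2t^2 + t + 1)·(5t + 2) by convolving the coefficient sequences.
Ascending coefficients: a = [1, 1, 2], b = [2, 5]. c[0] = 1×2 = 2; c[1] = 1×5 + 1×2 = 7; c[2] = 1×5 + 2×2 = 9; c[3] = 2×5 = 10. Result coefficients: [2, 7, 9, 10] → 10t^3 + 9t^2 + 7t + 2

10t^3 + 9t^2 + 7t + 2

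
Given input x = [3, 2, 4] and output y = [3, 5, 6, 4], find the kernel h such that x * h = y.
Output length 4 = len(x) + len(h) - 1 ⇒ len(h) = 2. Solve h forward using h[k] = (y[k] - Σ_{i≥1} x[i]·h[k-i]) / x[0]: h[0] = y[0] / x[0] = 3 / 3 = 1; h[1] = (y[1] - 2×1) / x[0] = (5 - 2×1) / 3 = 1. So h = [1, 1]. Forward-check [3, 2, 4] * [1, 1]: y[0] = 3×1 = 3; y[1] = 3×1 + 2×1 = 5; y[2] = 2×1 + 4×1 = 6; y[3] = 4×1 = 4 → [3, 5, 6, 4] ✓

[1, 1]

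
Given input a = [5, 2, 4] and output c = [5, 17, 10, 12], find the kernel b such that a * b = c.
Output length 4 = len(a) + len(b) - 1 ⇒ len(b) = 2. Solve b forward using b[k] = (c[k] - Σ_{i≥1} a[i]·b[k-i]) / a[0]: b[0] = c[0] / a[0] = 5 / 5 = 1; b[1] = (c[1] - 2×1) / a[0] = (17 - 2×1) / 5 = 3. So b = [1, 3]. Forward-check [5, 2, 4] * [1, 3]: c[0] = 5×1 = 5; c[1] = 5×3 + 2×1 = 17; c[2] = 2×3 + 4×1 = 10; c[3] = 4×3 = 12 → [5, 17, 10, 12] ✓

[1, 3]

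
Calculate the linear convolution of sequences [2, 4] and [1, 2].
y[0] = 2×1 = 2; y[1] = 2×2 + 4×1 = 8; y[2] = 4×2 = 8

[2, 8, 8]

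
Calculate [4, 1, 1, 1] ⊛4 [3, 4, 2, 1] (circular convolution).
Use y[k] = Σ_j f[j]·g[(k-j) mod 4]. y[0] = 4×3 + 1×1 + 1×2 + 1×4 = 19; y[1] = 4×4 + 1×3 + 1×1 + 1×2 = 22; y[2] = 4×2 + 1×4 + 1×3 + 1×1 = 16; y[3] = 4×1 + 1×2 + 1×4 + 1×3 = 13. Result: [19, 22, 16, 13]

[19, 22, 16, 13]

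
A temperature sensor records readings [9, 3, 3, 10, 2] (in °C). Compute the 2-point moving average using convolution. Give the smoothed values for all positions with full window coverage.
2-point moving average kernel = [1, 1]. Apply in 'valid' mode (full window coverage): avg[0] = (9 + 3) / 2 = 6.0; avg[1] = (3 + 3) / 2 = 3.0; avg[2] = (3 + 10) / 2 = 6.5; avg[3] = (10 + 2) / 2 = 6.0. Smoothed values: [6.0, 3.0, 6.5, 6.0]

[6.0, 3.0, 6.5, 6.0]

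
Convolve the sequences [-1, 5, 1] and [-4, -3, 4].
y[0] = -1×-4 = 4; y[1] = -1×-3 + 5×-4 = -17; y[2] = -1×4 + 5×-3 + 1×-4 = -23; y[3] = 5×4 + 1×-3 = 17; y[4] = 1×4 = 4

[4, -17, -23, 17, 4]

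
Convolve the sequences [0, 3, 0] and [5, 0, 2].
y[0] = 0×5 = 0; y[1] = 0×0 + 3×5 = 15; y[2] = 0×2 + 3×0 + 0×5 = 0; y[3] = 3×2 + 0×0 = 6; y[4] = 0×2 = 0

[0, 15, 0, 6, 0]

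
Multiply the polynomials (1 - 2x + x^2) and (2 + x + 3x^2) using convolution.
Ascending coefficients: a = [1, -2, 1], b = [2, 1, 3]. c[0] = 1×2 = 2; c[1] = 1×1 + -2×2 = -3; c[2] = 1×3 + -2×1 + 1×2 = 3; c[3] = -2×3 + 1×1 = -5; c[4] = 1×3 = 3. Result coefficients: [2, -3, 3, -5, 3] → 2 - 3x + 3x^2 - 5x^3 + 3x^4

2 - 3x + 3x^2 - 5x^3 + 3x^4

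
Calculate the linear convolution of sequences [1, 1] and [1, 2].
y[0] = 1×1 = 1; y[1] = 1×2 + 1×1 = 3; y[2] = 1×2 = 2

[1, 3, 2]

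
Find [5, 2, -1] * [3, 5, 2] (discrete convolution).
y[0] = 5×3 = 15; y[1] = 5×5 + 2×3 = 31; y[2] = 5×2 + 2×5 + -1×3 = 17; y[3] = 2×2 + -1×5 = -1; y[4] = -1×2 = -2

[15, 31, 17, -1, -2]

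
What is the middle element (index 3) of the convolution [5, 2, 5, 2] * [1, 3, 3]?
Use y[k] = Σ_i a[i]·b[k-i] at k=3. y[3] = 2×3 + 5×3 + 2×1 = 23

23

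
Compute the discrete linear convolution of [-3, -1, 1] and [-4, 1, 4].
y[0] = -3×-4 = 12; y[1] = -3×1 + -1×-4 = 1; y[2] = -3×4 + -1×1 + 1×-4 = -17; y[3] = -1×4 + 1×1 = -3; y[4] = 1×4 = 4

[12, 1, -17, -3, 4]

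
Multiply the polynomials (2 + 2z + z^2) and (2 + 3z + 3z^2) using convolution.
Ascending coefficients: a = [2, 2, 1], b = [2, 3, 3]. c[0] = 2×2 = 4; c[1] = 2×3 + 2×2 = 10; c[2] = 2×3 + 2×3 + 1×2 = 14; c[3] = 2×3 + 1×3 = 9; c[4] = 1×3 = 3. Result coefficients: [4, 10, 14, 9, 3] → 4 + 10z + 14z^2 + 9z^3 + 3z^4

4 + 10z + 14z^2 + 9z^3 + 3z^4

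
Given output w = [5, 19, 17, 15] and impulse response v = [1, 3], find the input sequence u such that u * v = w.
Deconvolve w=[5, 19, 17, 15] by v=[1, 3]. Since v[0]=1, solve forward: u[0] = w[0] / 1 = 5; u[1] = (w[1] - 5×3) / 1 = 4; u[2] = (w[2] - 4×3) / 1 = 5. So u = [5, 4, 5]. Check by forward convolution: w[0] = 5×1 = 5; w[1] = 5×3 + 4×1 = 19; w[2] = 4×3 + 5×1 = 17; w[3] = 5×3 = 15

[5, 4, 5]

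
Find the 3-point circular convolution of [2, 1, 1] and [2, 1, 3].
Use y[k] = Σ_j f[j]·g[(k-j) mod 3]. y[0] = 2×2 + 1×3 + 1×1 = 8; y[1] = 2×1 + 1×2 + 1×3 = 7; y[2] = 2×3 + 1×1 + 1×2 = 9. Result: [8, 7, 9]

[8, 7, 9]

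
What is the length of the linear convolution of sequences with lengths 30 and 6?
Linear/full convolution length: m + n - 1 = 30 + 6 - 1 = 35

35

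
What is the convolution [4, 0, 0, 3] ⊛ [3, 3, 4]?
y[0] = 4×3 = 12; y[1] = 4×3 + 0×3 = 12; y[2] = 4×4 + 0×3 + 0×3 = 16; y[3] = 0×4 + 0×3 + 3×3 = 9; y[4] = 0×4 + 3×3 = 9; y[5] = 3×4 = 12

[12, 12, 16, 9, 9, 12]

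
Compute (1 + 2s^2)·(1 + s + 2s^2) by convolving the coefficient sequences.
Ascending coefficients: a = [1, 0, 2], b = [1, 1, 2]. c[0] = 1×1 = 1; c[1] = 1×1 + 0×1 = 1; c[2] = 1×2 + 0×1 + 2×1 = 4; c[3] = 0×2 + 2×1 = 2; c[4] = 2×2 = 4. Result coefficients: [1, 1, 4, 2, 4] → 1 + s + 4s^2 + 2s^3 + 4s^4

1 + s + 4s^2 + 2s^3 + 4s^4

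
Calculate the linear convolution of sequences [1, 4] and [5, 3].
y[0] = 1×5 = 5; y[1] = 1×3 + 4×5 = 23; y[2] = 4×3 = 12

[5, 23, 12]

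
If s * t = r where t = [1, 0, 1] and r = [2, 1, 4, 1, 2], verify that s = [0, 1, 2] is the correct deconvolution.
Forward-compute [0, 1, 2] * [1, 0, 1]: r[0] = 0×1 = 0; r[1] = 0×0 + 1×1 = 1; r[2] = 0×1 + 1×0 + 2×1 = 2; r[3] = 1×1 + 2×0 = 1; r[4] = 2×1 = 2 → [0, 1, 2, 1, 2]. Does not match given r = [2, 1, 4, 1, 2].

Not verified. [0, 1, 2] * [1, 0, 1] = [0, 1, 2, 1, 2], which differs from [2, 1, 4, 1, 2] at index 0.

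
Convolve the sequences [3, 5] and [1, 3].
y[0] = 3×1 = 3; y[1] = 3×3 + 5×1 = 14; y[2] = 5×3 = 15

[3, 14, 15]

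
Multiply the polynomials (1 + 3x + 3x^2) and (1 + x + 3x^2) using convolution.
Ascending coefficients: a = [1, 3, 3], b = [1, 1, 3]. c[0] = 1×1 = 1; c[1] = 1×1 + 3×1 = 4; c[2] = 1×3 + 3×1 + 3×1 = 9; c[3] = 3×3 + 3×1 = 12; c[4] = 3×3 = 9. Result coefficients: [1, 4, 9, 12, 9] → 1 + 4x + 9x^2 + 12x^3 + 9x^4

1 + 4x + 9x^2 + 12x^3 + 9x^4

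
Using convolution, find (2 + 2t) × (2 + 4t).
Ascending coefficients: a = [2, 2], b = [2, 4]. c[0] = 2×2 = 4; c[1] = 2×4 + 2×2 = 12; c[2] = 2×4 = 8. Result coefficients: [4, 12, 8] → 4 + 12t + 8t^2

4 + 12t + 8t^2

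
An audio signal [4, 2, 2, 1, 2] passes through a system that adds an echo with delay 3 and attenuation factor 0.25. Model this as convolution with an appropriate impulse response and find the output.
Direct-path + delayed-attenuated-path model → impulse response h = [1, 0, 0, 0.25] (1 at lag 0, 0.25 at lag 3). Output y[n] = x[n] + 0.25·x[n - 3] (with x[n] = 0 outside 0..4): y[0] = 4 + 0.25×0 = 4; y[1] = 2 + 0.25×0 = 2; y[2] = 2 + 0.25×0 = 2; y[3] = 1 + 0.25×4 = 2.0; y[4] = 2 + 0.25×2 = 2.5; y[5] = 0 + 0.25×2 = 0.5; y[6] = 0 + 0.25×1 = 0.25; y[7] = 0 + 0.25×2 = 0.5. So y = [4, 2, 2, 2.0, 2.5, 0.5, 0.25, 0.5]

[4, 2, 2, 2.0, 2.5, 0.5, 0.25, 0.5]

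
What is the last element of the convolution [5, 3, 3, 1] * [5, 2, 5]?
Use y[k] = Σ_i a[i]·b[k-i] at k=5. y[5] = 1×5 = 5

5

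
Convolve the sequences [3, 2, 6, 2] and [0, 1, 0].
y[0] = 3×0 = 0; y[1] = 3×1 + 2×0 = 3; y[2] = 3×0 + 2×1 + 6×0 = 2; y[3] = 2×0 + 6×1 + 2×0 = 6; y[4] = 6×0 + 2×1 = 2; y[5] = 2×0 = 0

[0, 3, 2, 6, 2, 0]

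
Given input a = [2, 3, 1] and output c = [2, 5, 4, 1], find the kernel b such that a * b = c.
Output length 4 = len(a) + len(b) - 1 ⇒ len(b) = 2. Solve b forward using b[k] = (c[k] - Σ_{i≥1} a[i]·b[k-i]) / a[0]: b[0] = c[0] / a[0] = 2 / 2 = 1; b[1] = (c[1] - 3×1) / a[0] = (5 - 3×1) / 2 = 1. So b = [1, 1]. Forward-check [2, 3, 1] * [1, 1]: c[0] = 2×1 = 2; c[1] = 2×1 + 3×1 = 5; c[2] = 3×1 + 1×1 = 4; c[3] = 1×1 = 1 → [2, 5, 4, 1] ✓

[1, 1]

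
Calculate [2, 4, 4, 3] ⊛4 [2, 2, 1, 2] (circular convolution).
Use y[k] = Σ_j x[j]·h[(k-j) mod 4]. y[0] = 2×2 + 4×2 + 4×1 + 3×2 = 22; y[1] = 2×2 + 4×2 + 4×2 + 3×1 = 23; y[2] = 2×1 + 4×2 + 4×2 + 3×2 = 24; y[3] = 2×2 + 4×1 + 4×2 + 3×2 = 22. Result: [22, 23, 24, 22]

[22, 23, 24, 22]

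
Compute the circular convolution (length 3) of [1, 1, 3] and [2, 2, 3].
Use y[k] = Σ_j x[j]·h[(k-j) mod 3]. y[0] = 1×2 + 1×3 + 3×2 = 11; y[1] = 1×2 + 1×2 + 3×3 = 13; y[2] = 1×3 + 1×2 + 3×2 = 11. Result: [11, 13, 11]

[11, 13, 11]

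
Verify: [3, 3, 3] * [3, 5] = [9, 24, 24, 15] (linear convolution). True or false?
Recompute linear convolution of [3, 3, 3] and [3, 5]: y[0] = 3×3 = 9; y[1] = 3×5 + 3×3 = 24; y[2] = 3×5 + 3×3 = 24; y[3] = 3×5 = 15 → [9, 24, 24, 15]. Given [9, 24, 24, 15] matches, so answer: Yes

Yes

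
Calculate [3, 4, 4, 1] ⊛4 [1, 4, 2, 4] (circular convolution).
Use y[k] = Σ_j u[j]·v[(k-j) mod 4]. y[0] = 3×1 + 4×4 + 4×2 + 1×4 = 31; y[1] = 3×4 + 4×1 + 4×4 + 1×2 = 34; y[2] = 3×2 + 4×4 + 4×1 + 1×4 = 30; y[3] = 3×4 + 4×2 + 4×4 + 1×1 = 37. Result: [31, 34, 30, 37]

[31, 34, 30, 37]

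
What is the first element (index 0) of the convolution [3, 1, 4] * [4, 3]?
Use y[k] = Σ_i a[i]·b[k-i] at k=0. y[0] = 3×4 = 12

12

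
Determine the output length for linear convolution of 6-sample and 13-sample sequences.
Linear/full convolution length: m + n - 1 = 6 + 13 - 1 = 18

18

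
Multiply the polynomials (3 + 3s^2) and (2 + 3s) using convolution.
Ascending coefficients: a = [3, 0, 3], b = [2, 3]. c[0] = 3×2 = 6; c[1] = 3×3 + 0×2 = 9; c[2] = 0×3 + 3×2 = 6; c[3] = 3×3 = 9. Result coefficients: [6, 9, 6, 9] → 6 + 9s + 6s^2 + 9s^3

6 + 9s + 6s^2 + 9s^3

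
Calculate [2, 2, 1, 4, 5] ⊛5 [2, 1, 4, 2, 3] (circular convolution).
Use y[k] = Σ_j u[j]·v[(k-j) mod 5]. y[0] = 2×2 + 2×3 + 1×2 + 4×4 + 5×1 = 33; y[1] = 2×1 + 2×2 + 1×3 + 4×2 + 5×4 = 37; y[2] = 2×4 + 2×1 + 1×2 + 4×3 + 5×2 = 34; y[3] = 2×2 + 2×4 + 1×1 + 4×2 + 5×3 = 36; y[4] = 2×3 + 2×2 + 1×4 + 4×1 + 5×2 = 28. Result: [33, 37, 34, 36, 28]

[33, 37, 34, 36, 28]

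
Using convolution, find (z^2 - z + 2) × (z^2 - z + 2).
Ascending coefficients: a = [2, -1, 1], b = [2, -1, 1]. c[0] = 2×2 = 4; c[1] = 2×-1 + -1×2 = -4; c[2] = 2×1 + -1×-1 + 1×2 = 5; c[3] = -1×1 + 1×-1 = -2; c[4] = 1×1 = 1. Result coefficients: [4, -4, 5, -2, 1] → z^4 - 2z^3 + 5z^2 - 4z + 4

z^4 - 2z^3 + 5z^2 - 4z + 4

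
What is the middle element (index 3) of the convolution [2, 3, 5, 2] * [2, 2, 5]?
Use y[k] = Σ_i a[i]·b[k-i] at k=3. y[3] = 3×5 + 5×2 + 2×2 = 29

29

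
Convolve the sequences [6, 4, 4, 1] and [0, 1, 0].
y[0] = 6×0 = 0; y[1] = 6×1 + 4×0 = 6; y[2] = 6×0 + 4×1 + 4×0 = 4; y[3] = 4×0 + 4×1 + 1×0 = 4; y[4] = 4×0 + 1×1 = 1; y[5] = 1×0 = 0

[0, 6, 4, 4, 1, 0]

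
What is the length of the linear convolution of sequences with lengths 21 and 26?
Linear/full convolution length: m + n - 1 = 21 + 26 - 1 = 46

46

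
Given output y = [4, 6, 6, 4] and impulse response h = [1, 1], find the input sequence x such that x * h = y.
Deconvolve y=[4, 6, 6, 4] by h=[1, 1]. Since h[0]=1, solve forward: x[0] = y[0] / 1 = 4; x[1] = (y[1] - 4×1) / 1 = 2; x[2] = (y[2] - 2×1) / 1 = 4. So x = [4, 2, 4]. Check by forward convolution: y[0] = 4×1 = 4; y[1] = 4×1 + 2×1 = 6; y[2] = 2×1 + 4×1 = 6; y[3] = 4×1 = 4

[4, 2, 4]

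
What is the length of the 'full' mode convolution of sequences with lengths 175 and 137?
Linear/full convolution length: m + n - 1 = 175 + 137 - 1 = 311

311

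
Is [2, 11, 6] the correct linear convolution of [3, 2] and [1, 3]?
Recompute linear convolution of [3, 2] and [1, 3]: y[0] = 3×1 = 3; y[1] = 3×3 + 2×1 = 11; y[2] = 2×3 = 6 → [3, 11, 6]. Compare to given [2, 11, 6]: they differ at index 0: given 2, correct 3, so answer: No

No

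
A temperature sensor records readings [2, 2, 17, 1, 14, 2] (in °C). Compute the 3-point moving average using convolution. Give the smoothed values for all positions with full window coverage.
3-point moving average kernel = [1, 1, 1]. Apply in 'valid' mode (full window coverage): avg[0] = (2 + 2 + 17) / 3 = 7.0; avg[1] = (2 + 17 + 1) / 3 = 6.67; avg[2] = (17 + 1 + 14) / 3 = 10.67; avg[3] = (1 + 14 + 2) / 3 = 5.67. Smoothed values: [7.0, 6.67, 10.67, 5.67]

[7.0, 6.67, 10.67, 5.67]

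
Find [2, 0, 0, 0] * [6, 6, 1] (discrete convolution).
y[0] = 2×6 = 12; y[1] = 2×6 + 0×6 = 12; y[2] = 2×1 + 0×6 + 0×6 = 2; y[3] = 0×1 + 0×6 + 0×6 = 0; y[4] = 0×1 + 0×6 = 0; y[5] = 0×1 = 0

[12, 12, 2, 0, 0, 0]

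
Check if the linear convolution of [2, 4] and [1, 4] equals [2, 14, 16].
Recompute linear convolution of [2, 4] and [1, 4]: y[0] = 2×1 = 2; y[1] = 2×4 + 4×1 = 12; y[2] = 4×4 = 16 → [2, 12, 16]. Compare to given [2, 14, 16]: they differ at index 1: given 14, correct 12, so answer: No

No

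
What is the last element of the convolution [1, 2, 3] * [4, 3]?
Use y[k] = Σ_i a[i]·b[k-i] at k=3. y[3] = 3×3 = 9

9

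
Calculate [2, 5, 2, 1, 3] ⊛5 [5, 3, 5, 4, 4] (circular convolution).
Use y[k] = Σ_j u[j]·v[(k-j) mod 5]. y[0] = 2×5 + 5×4 + 2×4 + 1×5 + 3×3 = 52; y[1] = 2×3 + 5×5 + 2×4 + 1×4 + 3×5 = 58; y[2] = 2×5 + 5×3 + 2×5 + 1×4 + 3×4 = 51; y[3] = 2×4 + 5×5 + 2×3 + 1×5 + 3×4 = 56; y[4] = 2×4 + 5×4 + 2×5 + 1×3 + 3×5 = 56. Result: [52, 58, 51, 56, 56]

[52, 58, 51, 56, 56]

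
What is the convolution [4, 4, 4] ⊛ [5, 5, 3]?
y[0] = 4×5 = 20; y[1] = 4×5 + 4×5 = 40; y[2] = 4×3 + 4×5 + 4×5 = 52; y[3] = 4×3 + 4×5 = 32; y[4] = 4×3 = 12

[20, 40, 52, 32, 12]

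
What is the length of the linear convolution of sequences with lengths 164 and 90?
Linear/full convolution length: m + n - 1 = 164 + 90 - 1 = 253

253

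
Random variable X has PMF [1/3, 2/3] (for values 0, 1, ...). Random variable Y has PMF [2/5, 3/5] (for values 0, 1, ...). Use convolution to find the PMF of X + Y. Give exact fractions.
P(X+Y=k) = Σ_i P(X=i)·P(Y=k-i) — a convolution of [1/3, 2/3] and [2/5, 3/5]. P(X+Y=0) = (1/3)×(2/5) = 2/15; P(X+Y=1) = (1/3)×(3/5) + (2/3)×(2/5) = 1/5 + 4/15 = 7/15; P(X+Y=2) = (2/3)×(3/5) = 2/5. PMF: [2/15, 7/15, 2/5] (sums to 1 ✓)

[2/15, 7/15, 2/5]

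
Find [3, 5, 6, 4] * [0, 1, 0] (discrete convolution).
y[0] = 3×0 = 0; y[1] = 3×1 + 5×0 = 3; y[2] = 3×0 + 5×1 + 6×0 = 5; y[3] = 5×0 + 6×1 + 4×0 = 6; y[4] = 6×0 + 4×1 = 4; y[5] = 4×0 = 0

[0, 3, 5, 6, 4, 0]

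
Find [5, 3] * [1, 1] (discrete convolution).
y[0] = 5×1 = 5; y[1] = 5×1 + 3×1 = 8; y[2] = 3×1 = 3

[5, 8, 3]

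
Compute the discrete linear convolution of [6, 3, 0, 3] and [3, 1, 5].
y[0] = 6×3 = 18; y[1] = 6×1 + 3×3 = 15; y[2] = 6×5 + 3×1 + 0×3 = 33; y[3] = 3×5 + 0×1 + 3×3 = 24; y[4] = 0×5 + 3×1 = 3; y[5] = 3×5 = 15

[18, 15, 33, 24, 3, 15]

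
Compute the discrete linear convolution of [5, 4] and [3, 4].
y[0] = 5×3 = 15; y[1] = 5×4 + 4×3 = 32; y[2] = 4×4 = 16

[15, 32, 16]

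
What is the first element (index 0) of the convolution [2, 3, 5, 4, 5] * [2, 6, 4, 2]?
Use y[k] = Σ_i a[i]·b[k-i] at k=0. y[0] = 2×2 = 4

4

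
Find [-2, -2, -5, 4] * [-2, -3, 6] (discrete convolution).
y[0] = -2×-2 = 4; y[1] = -2×-3 + -2×-2 = 10; y[2] = -2×6 + -2×-3 + -5×-2 = 4; y[3] = -2×6 + -5×-3 + 4×-2 = -5; y[4] = -5×6 + 4×-3 = -42; y[5] = 4×6 = 24

[4, 10, 4, -5, -42, 24]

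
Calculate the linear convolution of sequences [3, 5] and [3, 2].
y[0] = 3×3 = 9; y[1] = 3×2 + 5×3 = 21; y[2] = 5×2 = 10

[9, 21, 10]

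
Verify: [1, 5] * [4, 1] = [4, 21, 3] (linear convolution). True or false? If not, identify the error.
Recompute linear convolution of [1, 5] and [4, 1]: y[0] = 1×4 = 4; y[1] = 1×1 + 5×4 = 21; y[2] = 5×1 = 5 → [4, 21, 5]. Compare to given [4, 21, 3]: they differ at index 2: given 3, correct 5, so answer: No

No. Error at index 2: given 3, correct 5.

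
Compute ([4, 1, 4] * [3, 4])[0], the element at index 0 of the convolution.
Use y[k] = Σ_i a[i]·b[k-i] at k=0. y[0] = 4×3 = 12

12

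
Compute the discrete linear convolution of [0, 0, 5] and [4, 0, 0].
y[0] = 0×4 = 0; y[1] = 0×0 + 0×4 = 0; y[2] = 0×0 + 0×0 + 5×4 = 20; y[3] = 0×0 + 5×0 = 0; y[4] = 5×0 = 0

[0, 0, 20, 0, 0]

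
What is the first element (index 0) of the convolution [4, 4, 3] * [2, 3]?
Use y[k] = Σ_i a[i]·b[k-i] at k=0. y[0] = 4×2 = 8

8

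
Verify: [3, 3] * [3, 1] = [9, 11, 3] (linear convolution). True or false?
Recompute linear convolution of [3, 3] and [3, 1]: y[0] = 3×3 = 9; y[1] = 3×1 + 3×3 = 12; y[2] = 3×1 = 3 → [9, 12, 3]. Compare to given [9, 11, 3]: they differ at index 1: given 11, correct 12, so answer: No

No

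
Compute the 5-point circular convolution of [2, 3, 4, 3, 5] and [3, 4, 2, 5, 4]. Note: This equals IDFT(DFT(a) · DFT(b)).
Either evaluate y[k] = Σ_j a[j]·b[(k-j) mod 5] directly, or use IDFT(DFT(a) · DFT(b)). y[0] = 2×3 + 3×4 + 4×5 + 3×2 + 5×4 = 64; y[1] = 2×4 + 3×3 + 4×4 + 3×5 + 5×2 = 58; y[2] = 2×2 + 3×4 + 4×3 + 3×4 + 5×5 = 65; y[3] = 2×5 + 3×2 + 4×4 + 3×3 + 5×4 = 61; y[4] = 2×4 + 3×5 + 4×2 + 3×4 + 5×3 = 58. Result: [64, 58, 65, 61, 58]

[64, 58, 65, 61, 58]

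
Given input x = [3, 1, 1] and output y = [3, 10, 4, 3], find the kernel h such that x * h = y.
Output length 4 = len(x) + len(h) - 1 ⇒ len(h) = 2. Solve h forward using h[k] = (y[k] - Σ_{i≥1} x[i]·h[k-i]) / x[0]: h[0] = y[0] / x[0] = 3 / 3 = 1; h[1] = (y[1] - 1×1) / x[0] = (10 - 1×1) / 3 = 3. So h = [1, 3]. Forward-check [3, 1, 1] * [1, 3]: y[0] = 3×1 = 3; y[1] = 3×3 + 1×1 = 10; y[2] = 1×3 + 1×1 = 4; y[3] = 1×3 = 3 → [3, 10, 4, 3] ✓

[1, 3]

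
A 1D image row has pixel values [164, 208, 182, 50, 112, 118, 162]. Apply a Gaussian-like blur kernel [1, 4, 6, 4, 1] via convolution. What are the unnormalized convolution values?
Convolve image row [164, 208, 182, 50, 112, 118, 162] with kernel [1, 4, 6, 4, 1]: y[0] = 164×1 = 164; y[1] = 164×4 + 208×1 = 864; y[2] = 164×6 + 208×4 + 182×1 = 1998; y[3] = 164×4 + 208×6 + 182×4 + 50×1 = 2682; y[4] = 164×1 + 208×4 + 182×6 + 50×4 + 112×1 = 2400; y[5] = 208×1 + 182×4 + 50×6 + 112×4 + 118×1 = 1802; y[6] = 182×1 + 50×4 + 112×6 + 118×4 + 162×1 = 1688; y[7] = 50×1 + 112×4 + 118×6 + 162×4 = 1854; y[8] = 112×1 + 118×4 + 162×6 = 1556; y[9] = 118×1 + 162×4 = 766; y[10] = 162×1 = 162 → [164, 864, 1998, 2682, 2400, 1802, 1688, 1854, 1556, 766, 162]. Normalization factor = sum(kernel) = 16.

[164, 864, 1998, 2682, 2400, 1802, 1688, 1854, 1556, 766, 162]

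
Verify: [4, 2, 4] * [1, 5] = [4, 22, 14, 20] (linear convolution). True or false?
Recompute linear convolution of [4, 2, 4] and [1, 5]: y[0] = 4×1 = 4; y[1] = 4×5 + 2×1 = 22; y[2] = 2×5 + 4×1 = 14; y[3] = 4×5 = 20 → [4, 22, 14, 20]. Given [4, 22, 14, 20] matches, so answer: Yes

Yes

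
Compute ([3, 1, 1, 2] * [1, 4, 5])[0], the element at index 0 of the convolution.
Use y[k] = Σ_i a[i]·b[k-i] at k=0. y[0] = 3×1 = 3

3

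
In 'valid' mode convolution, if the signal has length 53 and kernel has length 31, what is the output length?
'Valid' mode counts only positions where the kernel fully overlaps the signal: m - n + 1 = 53 - 31 + 1 = 23

23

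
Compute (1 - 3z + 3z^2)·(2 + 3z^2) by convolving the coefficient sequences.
Ascending coefficients: a = [1, -3, 3], b = [2, 0, 3]. c[0] = 1×2 = 2; c[1] = 1×0 + -3×2 = -6; c[2] = 1×3 + -3×0 + 3×2 = 9; c[3] = -3×3 + 3×0 = -9; c[4] = 3×3 = 9. Result coefficients: [2, -6, 9, -9, 9] → 2 - 6z + 9z^2 - 9z^3 + 9z^4

2 - 6z + 9z^2 - 9z^3 + 9z^4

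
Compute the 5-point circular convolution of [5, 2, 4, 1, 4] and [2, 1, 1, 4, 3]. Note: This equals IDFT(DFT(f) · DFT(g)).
Either evaluate y[k] = Σ_j f[j]·g[(k-j) mod 5] directly, or use IDFT(DFT(f) · DFT(g)). y[0] = 5×2 + 2×3 + 4×4 + 1×1 + 4×1 = 37; y[1] = 5×1 + 2×2 + 4×3 + 1×4 + 4×1 = 29; y[2] = 5×1 + 2×1 + 4×2 + 1×3 + 4×4 = 34; y[3] = 5×4 + 2×1 + 4×1 + 1×2 + 4×3 = 40; y[4] = 5×3 + 2×4 + 4×1 + 1×1 + 4×2 = 36. Result: [37, 29, 34, 40, 36]

[37, 29, 34, 40, 36]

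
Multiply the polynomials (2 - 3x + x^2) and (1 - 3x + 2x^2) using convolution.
Ascending coefficients: a = [2, -3, 1], b = [1, -3, 2]. c[0] = 2×1 = 2; c[1] = 2×-3 + -3×1 = -9; c[2] = 2×2 + -3×-3 + 1×1 = 14; c[3] = -3×2 + 1×-3 = -9; c[4] = 1×2 = 2. Result coefficients: [2, -9, 14, -9, 2] → 2 - 9x + 14x^2 - 9x^3 + 2x^4

2 - 9x + 14x^2 - 9x^3 + 2x^4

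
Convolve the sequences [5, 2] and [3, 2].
y[0] = 5×3 = 15; y[1] = 5×2 + 2×3 = 16; y[2] = 2×2 = 4

[15, 16, 4]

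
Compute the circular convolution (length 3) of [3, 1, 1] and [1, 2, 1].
Use y[k] = Σ_j f[j]·g[(k-j) mod 3]. y[0] = 3×1 + 1×1 + 1×2 = 6; y[1] = 3×2 + 1×1 + 1×1 = 8; y[2] = 3×1 + 1×2 + 1×1 = 6. Result: [6, 8, 6]

[6, 8, 6]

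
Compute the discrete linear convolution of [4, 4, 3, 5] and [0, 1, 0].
y[0] = 4×0 = 0; y[1] = 4×1 + 4×0 = 4; y[2] = 4×0 + 4×1 + 3×0 = 4; y[3] = 4×0 + 3×1 + 5×0 = 3; y[4] = 3×0 + 5×1 = 5; y[5] = 5×0 = 0

[0, 4, 4, 3, 5, 0]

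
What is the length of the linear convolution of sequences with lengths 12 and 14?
Linear/full convolution length: m + n - 1 = 12 + 14 - 1 = 25

25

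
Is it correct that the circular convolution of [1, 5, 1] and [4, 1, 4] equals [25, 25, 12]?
Recompute circular convolution of [1, 5, 1] and [4, 1, 4]: y[0] = 1×4 + 5×4 + 1×1 = 25; y[1] = 1×1 + 5×4 + 1×4 = 25; y[2] = 1×4 + 5×1 + 1×4 = 13 → [25, 25, 13]. Compare to given [25, 25, 12]: they differ at index 2: given 12, correct 13, so answer: No

No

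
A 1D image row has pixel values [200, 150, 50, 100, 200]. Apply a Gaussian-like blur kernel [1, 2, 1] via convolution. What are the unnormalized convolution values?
Convolve image row [200, 150, 50, 100, 200] with kernel [1, 2, 1]: y[0] = 200×1 = 200; y[1] = 200×2 + 150×1 = 550; y[2] = 200×1 + 150×2 + 50×1 = 550; y[3] = 150×1 + 50×2 + 100×1 = 350; y[4] = 50×1 + 100×2 + 200×1 = 450; y[5] = 100×1 + 200×2 = 500; y[6] = 200×1 = 200 → [200, 550, 550, 350, 450, 500, 200]. Normalization factor = sum(kernel) = 4.

[200, 550, 550, 350, 450, 500, 200]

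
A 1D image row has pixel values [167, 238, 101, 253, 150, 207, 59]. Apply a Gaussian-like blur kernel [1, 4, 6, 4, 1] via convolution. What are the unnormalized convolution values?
Convolve image row [167, 238, 101, 253, 150, 207, 59] with kernel [1, 4, 6, 4, 1]: y[0] = 167×1 = 167; y[1] = 167×4 + 238×1 = 906; y[2] = 167×6 + 238×4 + 101×1 = 2055; y[3] = 167×4 + 238×6 + 101×4 + 253×1 = 2753; y[4] = 167×1 + 238×4 + 101×6 + 253×4 + 150×1 = 2887; y[5] = 238×1 + 101×4 + 253×6 + 150×4 + 207×1 = 2967; y[6] = 101×1 + 253×4 + 150×6 + 207×4 + 59×1 = 2900; y[7] = 253×1 + 150×4 + 207×6 + 59×4 = 2331; y[8] = 150×1 + 207×4 + 59×6 = 1332; y[9] = 207×1 + 59×4 = 443; y[10] = 59×1 = 59 → [167, 906, 2055, 2753, 2887, 2967, 2900, 2331, 1332, 443, 59]. Normalization factor = sum(kernel) = 16.

[167, 906, 2055, 2753, 2887, 2967, 2900, 2331, 1332, 443, 59]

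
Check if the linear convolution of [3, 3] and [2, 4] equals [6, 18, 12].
Recompute linear convolution of [3, 3] and [2, 4]: y[0] = 3×2 = 6; y[1] = 3×4 + 3×2 = 18; y[2] = 3×4 = 12 → [6, 18, 12]. Given [6, 18, 12] matches, so answer: Yes

Yes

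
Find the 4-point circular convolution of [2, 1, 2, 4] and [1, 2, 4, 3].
Use y[k] = Σ_j x[j]·h[(k-j) mod 4]. y[0] = 2×1 + 1×3 + 2×4 + 4×2 = 21; y[1] = 2×2 + 1×1 + 2×3 + 4×4 = 27; y[2] = 2×4 + 1×2 + 2×1 + 4×3 = 24; y[3] = 2×3 + 1×4 + 2×2 + 4×1 = 18. Result: [21, 27, 24, 18]

[21, 27, 24, 18]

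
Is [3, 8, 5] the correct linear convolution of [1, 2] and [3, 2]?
Recompute linear convolution of [1, 2] and [3, 2]: y[0] = 1×3 = 3; y[1] = 1×2 + 2×3 = 8; y[2] = 2×2 = 4 → [3, 8, 4]. Compare to given [3, 8, 5]: they differ at index 2: given 5, correct 4, so answer: No

No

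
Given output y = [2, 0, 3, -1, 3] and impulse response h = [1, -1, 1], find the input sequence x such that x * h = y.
Deconvolve y=[2, 0, 3, -1, 3] by h=[1, -1, 1]. Since h[0]=1, solve forward: x[0] = y[0] / 1 = 2; x[1] = (y[1] - 2×-1) / 1 = 2; x[2] = (y[2] - 2×-1 - 2×1) / 1 = 3. So x = [2, 2, 3]. Check by forward convolution: y[0] = 2×1 = 2; y[1] = 2×-1 + 2×1 = 0; y[2] = 2×1 + 2×-1 + 3×1 = 3; y[3] = 2×1 + 3×-1 = -1; y[4] = 3×1 = 3

[2, 2, 3]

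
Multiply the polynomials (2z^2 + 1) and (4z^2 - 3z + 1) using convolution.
Ascending coefficients: a = [1, 0, 2], b = [1, -3, 4]. c[0] = 1×1 = 1; c[1] = 1×-3 + 0×1 = -3; c[2] = 1×4 + 0×-3 + 2×1 = 6; c[3] = 0×4 + 2×-3 = -6; c[4] = 2×4 = 8. Result coefficients: [1, -3, 6, -6, 8] → 8z^4 - 6z^3 + 6z^2 - 3z + 1

8z^4 - 6z^3 + 6z^2 - 3z + 1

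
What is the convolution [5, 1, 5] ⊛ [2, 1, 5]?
y[0] = 5×2 = 10; y[1] = 5×1 + 1×2 = 7; y[2] = 5×5 + 1×1 + 5×2 = 36; y[3] = 1×5 + 5×1 = 10; y[4] = 5×5 = 25

[10, 7, 36, 10, 25]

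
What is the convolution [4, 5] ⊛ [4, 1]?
y[0] = 4×4 = 16; y[1] = 4×1 + 5×4 = 24; y[2] = 5×1 = 5

[16, 24, 5]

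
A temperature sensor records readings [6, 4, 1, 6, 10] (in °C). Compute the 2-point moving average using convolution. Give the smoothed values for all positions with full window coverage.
2-point moving average kernel = [1, 1]. Apply in 'valid' mode (full window coverage): avg[0] = (6 + 4) / 2 = 5.0; avg[1] = (4 + 1) / 2 = 2.5; avg[2] = (1 + 6) / 2 = 3.5; avg[3] = (6 + 10) / 2 = 8.0. Smoothed values: [5.0, 2.5, 3.5, 8.0]

[5.0, 2.5, 3.5, 8.0]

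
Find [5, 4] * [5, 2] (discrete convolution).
y[0] = 5×5 = 25; y[1] = 5×2 + 4×5 = 30; y[2] = 4×2 = 8

[25, 30, 8]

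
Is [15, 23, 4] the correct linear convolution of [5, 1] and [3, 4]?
Recompute linear convolution of [5, 1] and [3, 4]: y[0] = 5×3 = 15; y[1] = 5×4 + 1×3 = 23; y[2] = 1×4 = 4 → [15, 23, 4]. Given [15, 23, 4] matches, so answer: Yes

Yes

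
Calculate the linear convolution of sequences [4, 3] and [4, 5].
y[0] = 4×4 = 16; y[1] = 4×5 + 3×4 = 32; y[2] = 3×5 = 15

[16, 32, 15]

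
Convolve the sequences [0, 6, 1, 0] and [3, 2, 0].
y[0] = 0×3 = 0; y[1] = 0×2 + 6×3 = 18; y[2] = 0×0 + 6×2 + 1×3 = 15; y[3] = 6×0 + 1×2 + 0×3 = 2; y[4] = 1×0 + 0×2 = 0; y[5] = 0×0 = 0

[0, 18, 15, 2, 0, 0]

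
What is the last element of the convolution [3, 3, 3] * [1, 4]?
Use y[k] = Σ_i a[i]·b[k-i] at k=3. y[3] = 3×4 = 12

12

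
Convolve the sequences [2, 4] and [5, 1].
y[0] = 2×5 = 10; y[1] = 2×1 + 4×5 = 22; y[2] = 4×1 = 4

[10, 22, 4]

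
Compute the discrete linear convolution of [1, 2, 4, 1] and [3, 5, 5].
y[0] = 1×3 = 3; y[1] = 1×5 + 2×3 = 11; y[2] = 1×5 + 2×5 + 4×3 = 27; y[3] = 2×5 + 4×5 + 1×3 = 33; y[4] = 4×5 + 1×5 = 25; y[5] = 1×5 = 5

[3, 11, 27, 33, 25, 5]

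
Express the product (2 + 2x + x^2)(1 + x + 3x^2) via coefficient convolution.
Ascending coefficients: a = [2, 2, 1], b = [1, 1, 3]. c[0] = 2×1 = 2; c[1] = 2×1 + 2×1 = 4; c[2] = 2×3 + 2×1 + 1×1 = 9; c[3] = 2×3 + 1×1 = 7; c[4] = 1×3 = 3. Result coefficients: [2, 4, 9, 7, 3] → 2 + 4x + 9x^2 + 7x^3 + 3x^4

2 + 4x + 9x^2 + 7x^3 + 3x^4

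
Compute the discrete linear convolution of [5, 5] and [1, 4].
y[0] = 5×1 = 5; y[1] = 5×4 + 5×1 = 25; y[2] = 5×4 = 20

[5, 25, 20]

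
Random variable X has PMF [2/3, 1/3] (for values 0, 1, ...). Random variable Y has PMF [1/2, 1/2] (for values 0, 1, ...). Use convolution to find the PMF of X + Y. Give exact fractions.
P(X+Y=k) = Σ_i P(X=i)·P(Y=k-i) — a convolution of [2/3, 1/3] and [1/2, 1/2]. P(X+Y=0) = (2/3)×(1/2) = 1/3; P(X+Y=1) = (2/3)×(1/2) + (1/3)×(1/2) = 1/3 + 1/6 = 1/2; P(X+Y=2) = (1/3)×(1/2) = 1/6. PMF: [1/3, 1/2, 1/6] (sums to 1 ✓)

[1/3, 1/2, 1/6]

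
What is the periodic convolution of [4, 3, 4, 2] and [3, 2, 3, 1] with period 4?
Use y[k] = Σ_j a[j]·b[(k-j) mod 4]. y[0] = 4×3 + 3×1 + 4×3 + 2×2 = 31; y[1] = 4×2 + 3×3 + 4×1 + 2×3 = 27; y[2] = 4×3 + 3×2 + 4×3 + 2×1 = 32; y[3] = 4×1 + 3×3 + 4×2 + 2×3 = 27. Result: [31, 27, 32, 27]

[31, 27, 32, 27]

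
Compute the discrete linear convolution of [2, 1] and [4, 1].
y[0] = 2×4 = 8; y[1] = 2×1 + 1×4 = 6; y[2] = 1×1 = 1

[8, 6, 1]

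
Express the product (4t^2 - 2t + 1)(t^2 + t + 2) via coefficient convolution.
Ascending coefficients: a = [1, -2, 4], b = [2, 1, 1]. c[0] = 1×2 = 2; c[1] = 1×1 + -2×2 = -3; c[2] = 1×1 + -2×1 + 4×2 = 7; c[3] = -2×1 + 4×1 = 2; c[4] = 4×1 = 4. Result coefficients: [2, -3, 7, 2, 4] → 4t^4 + 2t^3 + 7t^2 - 3t + 2

4t^4 + 2t^3 + 7t^2 - 3t + 2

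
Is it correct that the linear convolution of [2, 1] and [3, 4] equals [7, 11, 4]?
Recompute linear convolution of [2, 1] and [3, 4]: y[0] = 2×3 = 6; y[1] = 2×4 + 1×3 = 11; y[2] = 1×4 = 4 → [6, 11, 4]. Compare to given [7, 11, 4]: they differ at index 0: given 7, correct 6, so answer: No

No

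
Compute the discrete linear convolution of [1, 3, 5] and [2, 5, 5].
y[0] = 1×2 = 2; y[1] = 1×5 + 3×2 = 11; y[2] = 1×5 + 3×5 + 5×2 = 30; y[3] = 3×5 + 5×5 = 40; y[4] = 5×5 = 25

[2, 11, 30, 40, 25]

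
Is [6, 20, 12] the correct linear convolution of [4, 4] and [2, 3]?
Recompute linear convolution of [4, 4] and [2, 3]: y[0] = 4×2 = 8; y[1] = 4×3 + 4×2 = 20; y[2] = 4×3 = 12 → [8, 20, 12]. Compare to given [6, 20, 12]: they differ at index 0: given 6, correct 8, so answer: No

No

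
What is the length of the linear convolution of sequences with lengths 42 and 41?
Linear/full convolution length: m + n - 1 = 42 + 41 - 1 = 82

82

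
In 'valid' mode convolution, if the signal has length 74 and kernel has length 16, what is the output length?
'Valid' mode counts only positions where the kernel fully overlaps the signal: m - n + 1 = 74 - 16 + 1 = 59

59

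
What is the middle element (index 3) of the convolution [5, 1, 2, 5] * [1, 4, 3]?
Use y[k] = Σ_i a[i]·b[k-i] at k=3. y[3] = 1×3 + 2×4 + 5×1 = 16

16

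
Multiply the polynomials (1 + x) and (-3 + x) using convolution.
Ascending coefficients: a = [1, 1], b = [-3, 1]. c[0] = 1×-3 = -3; c[1] = 1×1 + 1×-3 = -2; c[2] = 1×1 = 1. Result coefficients: [-3, -2, 1] → -3 - 2x + x^2

-3 - 2x + x^2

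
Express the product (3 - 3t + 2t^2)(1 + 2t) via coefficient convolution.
Ascending coefficients: a = [3, -3, 2], b = [1, 2]. c[0] = 3×1 = 3; c[1] = 3×2 + -3×1 = 3; c[2] = -3×2 + 2×1 = -4; c[3] = 2×2 = 4. Result coefficients: [3, 3, -4, 4] → 3 + 3t - 4t^2 + 4t^3

3 + 3t - 4t^2 + 4t^3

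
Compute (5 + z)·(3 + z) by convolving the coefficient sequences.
Ascending coefficients: a = [5, 1], b = [3, 1]. c[0] = 5×3 = 15; c[1] = 5×1 + 1×3 = 8; c[2] = 1×1 = 1. Result coefficients: [15, 8, 1] → 15 + 8z + z^2

15 + 8z + z^2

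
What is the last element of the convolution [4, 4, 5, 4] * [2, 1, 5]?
Use y[k] = Σ_i a[i]·b[k-i] at k=5. y[5] = 4×5 = 20

20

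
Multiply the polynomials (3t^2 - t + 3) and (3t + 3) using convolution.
Ascending coefficients: a = [3, -1, 3], b = [3, 3]. c[0] = 3×3 = 9; c[1] = 3×3 + -1×3 = 6; c[2] = -1×3 + 3×3 = 6; c[3] = 3×3 = 9. Result coefficients: [9, 6, 6, 9] → 9t^3 + 6t^2 + 6t + 9

9t^3 + 6t^2 + 6t + 9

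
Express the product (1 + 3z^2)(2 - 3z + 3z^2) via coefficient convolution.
Ascending coefficients: a = [1, 0, 3], b = [2, -3, 3]. c[0] = 1×2 = 2; c[1] = 1×-3 + 0×2 = -3; c[2] = 1×3 + 0×-3 + 3×2 = 9; c[3] = 0×3 + 3×-3 = -9; c[4] = 3×3 = 9. Result coefficients: [2, -3, 9, -9, 9] → 2 - 3z + 9z^2 - 9z^3 + 9z^4

2 - 3z + 9z^2 - 9z^3 + 9z^4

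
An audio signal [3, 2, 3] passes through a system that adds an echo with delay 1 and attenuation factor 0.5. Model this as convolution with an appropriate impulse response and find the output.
Direct-path + delayed-attenuated-path model → impulse response h = [1, 0.5] (1 at lag 0, 0.5 at lag 1). Output y[n] = x[n] + 0.5·x[n - 1] (with x[n] = 0 outside 0..2): y[0] = 3 + 0.5×0 = 3; y[1] = 2 + 0.5×3 = 3.5; y[2] = 3 + 0.5×2 = 4.0; y[3] = 0 + 0.5×3 = 1.5. So y = [3, 3.5, 4.0, 1.5]

[3, 3.5, 4.0, 1.5]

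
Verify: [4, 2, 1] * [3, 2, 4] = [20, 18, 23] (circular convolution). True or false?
Recompute circular convolution of [4, 2, 1] and [3, 2, 4]: y[0] = 4×3 + 2×4 + 1×2 = 22; y[1] = 4×2 + 2×3 + 1×4 = 18; y[2] = 4×4 + 2×2 + 1×3 = 23 → [22, 18, 23]. Compare to given [20, 18, 23]: they differ at index 0: given 20, correct 22, so answer: No

No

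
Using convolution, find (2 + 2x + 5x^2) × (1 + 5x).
Ascending coefficients: a = [2, 2, 5], b = [1, 5]. c[0] = 2×1 = 2; c[1] = 2×5 + 2×1 = 12; c[2] = 2×5 + 5×1 = 15; c[3] = 5×5 = 25. Result coefficients: [2, 12, 15, 25] → 2 + 12x + 15x^2 + 25x^3

2 + 12x + 15x^2 + 25x^3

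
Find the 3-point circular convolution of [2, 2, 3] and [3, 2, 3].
Use y[k] = Σ_j s[j]·t[(k-j) mod 3]. y[0] = 2×3 + 2×3 + 3×2 = 18; y[1] = 2×2 + 2×3 + 3×3 = 19; y[2] = 2×3 + 2×2 + 3×3 = 19. Result: [18, 19, 19]

[18, 19, 19]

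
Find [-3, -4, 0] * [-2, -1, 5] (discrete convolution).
y[0] = -3×-2 = 6; y[1] = -3×-1 + -4×-2 = 11; y[2] = -3×5 + -4×-1 + 0×-2 = -11; y[3] = -4×5 + 0×-1 = -20; y[4] = 0×5 = 0

[6, 11, -11, -20, 0]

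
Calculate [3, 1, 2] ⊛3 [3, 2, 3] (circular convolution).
Use y[k] = Σ_j x[j]·h[(k-j) mod 3]. y[0] = 3×3 + 1×3 + 2×2 = 16; y[1] = 3×2 + 1×3 + 2×3 = 15; y[2] = 3×3 + 1×2 + 2×3 = 17. Result: [16, 15, 17]

[16, 15, 17]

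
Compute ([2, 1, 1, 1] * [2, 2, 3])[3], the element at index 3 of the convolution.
Use y[k] = Σ_i a[i]·b[k-i] at k=3. y[3] = 1×3 + 1×2 + 1×2 = 7

7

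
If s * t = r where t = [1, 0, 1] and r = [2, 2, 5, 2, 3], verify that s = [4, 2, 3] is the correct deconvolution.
Forward-compute [4, 2, 3] * [1, 0, 1]: r[0] = 4×1 = 4; r[1] = 4×0 + 2×1 = 2; r[2] = 4×1 + 2×0 + 3×1 = 7; r[3] = 2×1 + 3×0 = 2; r[4] = 3×1 = 3 → [4, 2, 7, 2, 3]. Does not match given r = [2, 2, 5, 2, 3].

Not verified. [4, 2, 3] * [1, 0, 1] = [4, 2, 7, 2, 3], which differs from [2, 2, 5, 2, 3] at index 0.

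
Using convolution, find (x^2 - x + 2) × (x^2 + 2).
Ascending coefficients: a = [2, -1, 1], b = [2, 0, 1]. c[0] = 2×2 = 4; c[1] = 2×0 + -1×2 = -2; c[2] = 2×1 + -1×0 + 1×2 = 4; c[3] = -1×1 + 1×0 = -1; c[4] = 1×1 = 1. Result coefficients: [4, -2, 4, -1, 1] → x^4 - x^3 + 4x^2 - 2x + 4

x^4 - x^3 + 4x^2 - 2x + 4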